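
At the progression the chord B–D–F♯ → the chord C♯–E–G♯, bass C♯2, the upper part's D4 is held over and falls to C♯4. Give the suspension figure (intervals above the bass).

9–8 suspension.

At the second chord the bass is C♯2. The suspended D4 lies a ninth above the bass; after resolving down by step to C♯4, the interval above the bass becomes an octave.
Suspension figures are named by those two intervals: 9–8.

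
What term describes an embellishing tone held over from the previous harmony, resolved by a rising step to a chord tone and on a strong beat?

Approach: by preparation — the pitch is first a chord tone, then held (tied or repeated) while the harmony changes under it. Departure: up by step. Metric position: strong.
A prepared dissonance that resolves upward by step — a retardation. (The same figure resolving downward would be a suspension.)

Retardation.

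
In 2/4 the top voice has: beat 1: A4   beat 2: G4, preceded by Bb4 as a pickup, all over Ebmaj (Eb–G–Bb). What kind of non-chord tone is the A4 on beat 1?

Passing tone.

The harmony at that moment is Eb major triad (Eb, G, Bb); A4 is not a chord tone.
It is approached by step down from Bb4 and left by step down to G4.
Step in, step out in the same direction — a passing tone.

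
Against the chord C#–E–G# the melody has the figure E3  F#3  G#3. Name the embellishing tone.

The harmony at that moment is C# minor triad (C#, E, G#); F#3 is not a chord tone.
It is approached by step up from E3 and left by step up to G#3.
Step in, step out in the same direction — a passing tone.

F#3 is a passing tone.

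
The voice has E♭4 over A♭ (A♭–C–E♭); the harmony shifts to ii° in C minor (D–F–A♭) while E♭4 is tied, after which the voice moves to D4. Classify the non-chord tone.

E♭4 is a suspension.

The harmony at that moment is D diminished triad (D, F, A♭); E♭4 is not a chord tone.
It is held over (the same pitch as the preceding E♭4) and left by step down to D4.
Held over from the previous chord and resolving down by step — a suspension.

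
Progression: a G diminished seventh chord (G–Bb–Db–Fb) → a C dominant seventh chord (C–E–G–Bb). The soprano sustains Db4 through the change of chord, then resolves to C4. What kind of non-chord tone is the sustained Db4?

Db4 is a suspension.

The harmony at that moment is C dominant seventh chord (C, E, G, Bb); Db4 is not a chord tone.
It is held over (the same pitch as the preceding Db4) and left by step down to C4.
Held over from the previous chord and resolving down by step — a suspension.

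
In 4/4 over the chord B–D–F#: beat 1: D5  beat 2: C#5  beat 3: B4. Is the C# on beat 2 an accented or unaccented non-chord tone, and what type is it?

The harmony at that moment is B minor triad (B, D, F#); C#5 is not a chord tone.
It is approached by step down from D5 and left by step down to B4.
Step in, step out in the same direction — a passing tone.
It falls on a weak beat, so it is unaccented.

Unaccented passing tone.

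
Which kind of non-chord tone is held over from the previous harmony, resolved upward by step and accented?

Approach: by preparation — the pitch is first a chord tone, then held (tied or repeated) while the harmony changes under it. Departure: up by step. Metric position: strong.
A prepared dissonance that resolves upward by step — a retardation. (The same figure resolving downward would be a suspension.)

Retardation.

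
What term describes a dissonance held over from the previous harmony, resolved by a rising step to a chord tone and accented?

Approach: by preparation — the pitch is first a chord tone, then held (tied or repeated) while the harmony changes under it. Departure: up by step. Metric position: strong.
A prepared dissonance that resolves upward by step — a retardation. (The same figure resolving downward would be a suspension.)

Retardation.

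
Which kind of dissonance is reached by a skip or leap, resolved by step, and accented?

Approach: by leap. Departure: by step. Metric position: strong.
Leap in, step out, in a metrically strong position — an appoggiatura. (It is the mirror image of the escape tone, which steps in and leaps out from a weak position.)

Appoggiatura.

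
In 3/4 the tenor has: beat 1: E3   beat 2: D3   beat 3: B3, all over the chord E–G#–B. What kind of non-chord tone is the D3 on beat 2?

The harmony at that moment is E major triad (E, G#, B); D3 is not a chord tone.
It is approached by step down from E3 and left by leap up to B3.
Step in, leap out, on a weak beat — an escape tone.

Escape tone.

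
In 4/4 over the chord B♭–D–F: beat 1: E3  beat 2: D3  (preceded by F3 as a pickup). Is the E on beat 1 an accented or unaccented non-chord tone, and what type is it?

Accented passing tone.

The harmony at that moment is B♭ major triad (B♭, D, F); E3 is not a chord tone.
It is approached by step down from F3 and left by step down to D3.
Step in, step out in the same direction — a passing tone.
It falls on the downbeat, so it is accented.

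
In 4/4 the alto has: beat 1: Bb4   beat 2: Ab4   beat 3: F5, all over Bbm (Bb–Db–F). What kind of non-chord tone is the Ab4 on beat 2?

Escape tone.

The harmony at that moment is Bb minor triad (Bb, Db, F); Ab4 is not a chord tone.
It is approached by step down from Bb4 and left by leap up to F5.
Step in, leap out, on a weak beat — an escape tone.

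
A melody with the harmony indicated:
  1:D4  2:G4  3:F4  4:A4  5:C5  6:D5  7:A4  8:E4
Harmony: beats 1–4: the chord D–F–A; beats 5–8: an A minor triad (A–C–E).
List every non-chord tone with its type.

G4 (beat 2) — appoggiatura; D5 (beat 6) — escape tone.

The harmony at that moment is D minor triad (D, F, A); G4 is not a chord tone.
It is approached by leap up from D4 and left by step down to F4.
Leap in, step out — an appoggiatura.
The harmony at that moment is A minor triad (A, C, E); D5 is not a chord tone.
It is approached by step up from C5 and left by leap down to A4.
Step in, leap out — an escape tone.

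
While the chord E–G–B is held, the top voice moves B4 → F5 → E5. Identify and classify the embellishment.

F5 is an appoggiatura.

The harmony at that moment is E minor triad (E, G, B); F5 is not a chord tone.
It is approached by leap up from B4 and left by step down to E5.
Leap in, step out — an appoggiatura.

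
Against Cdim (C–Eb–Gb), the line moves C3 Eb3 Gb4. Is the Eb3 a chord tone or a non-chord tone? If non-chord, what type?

Chord tone (the third of C diminished triad).

C diminished triad contains C, Eb, Gb; Eb is the third, so it is a chord tone.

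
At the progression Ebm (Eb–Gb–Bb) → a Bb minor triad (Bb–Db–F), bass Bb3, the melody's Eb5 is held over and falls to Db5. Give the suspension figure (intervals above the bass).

4–3 suspension.

At the second chord the bass is Bb3. The suspended Eb5 lies a fourth above the bass; after resolving down by step to Db5, the interval above the bass becomes a third.
Suspension figures are named by those two intervals: 4–3.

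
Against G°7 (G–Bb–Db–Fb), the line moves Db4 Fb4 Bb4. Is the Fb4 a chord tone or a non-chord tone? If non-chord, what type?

Chord tone (the seventh of G diminished seventh chord).

G diminished seventh chord contains G, Bb, Db, Fb; Fb is the seventh, so it is a chord tone.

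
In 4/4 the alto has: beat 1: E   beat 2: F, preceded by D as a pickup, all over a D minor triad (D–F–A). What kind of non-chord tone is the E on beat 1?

Passing tone.

The harmony at that moment is D minor triad (D, F, A); E is not a chord tone.
It is approached by step up from D and left by step up to F.
Step in, step out in the same direction — a passing tone.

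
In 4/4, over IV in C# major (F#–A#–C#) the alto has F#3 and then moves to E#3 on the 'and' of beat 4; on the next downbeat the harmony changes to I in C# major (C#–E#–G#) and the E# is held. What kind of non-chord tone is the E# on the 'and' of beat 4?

Anticipation.

The harmony at that moment is F# major triad (F#, A#, C#); E#3 is not a chord tone.
It is approached by step down from F#3 and then sustained as the same pitch into the next harmony.
Arriving early and becoming a chord tone when the harmony changes — an anticipation.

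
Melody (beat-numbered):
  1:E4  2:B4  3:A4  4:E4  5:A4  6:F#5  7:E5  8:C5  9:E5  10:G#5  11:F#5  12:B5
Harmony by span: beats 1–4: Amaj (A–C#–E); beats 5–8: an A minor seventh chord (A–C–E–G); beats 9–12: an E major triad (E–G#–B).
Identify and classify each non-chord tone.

The harmony at that moment is A major triad (A, C#, E); B4 is not a chord tone.
It is approached by leap up from E4 and left by step down to A4.
Leap in, step out — an appoggiatura.
The harmony at that moment is A minor seventh chord (A, C, E, G); F#5 is not a chord tone.
It is approached by leap up from A4 and left by step down to E5.
Leap in, step out — an appoggiatura.
The harmony at that moment is E major triad (E, G#, B); F#5 is not a chord tone.
It is approached by step down from G#5 and left by leap up to B5.
Step in, leap out — an escape tone.

B4 (beat 2) — appoggiatura; F#5 (beat 6) — appoggiatura; F#5 (beat 11) — escape tone.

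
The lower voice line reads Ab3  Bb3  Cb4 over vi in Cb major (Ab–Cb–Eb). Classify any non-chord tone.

Bb3 is a passing tone.

The harmony at that moment is Ab minor triad (Ab, Cb, Eb); Bb3 is not a chord tone.
It is approached by step up from Ab3 and left by step up to Cb4.
Step in, step out in the same direction — a passing tone.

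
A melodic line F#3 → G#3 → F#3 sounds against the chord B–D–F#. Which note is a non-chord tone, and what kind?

G#3 is a neighbor tone.

The harmony at that moment is B minor triad (B, D, F#); G#3 is not a chord tone.
It is approached by step up from F#3 and left by step down to F#3.
Step away and step back to the same note — a neighbor tone (upper neighbor).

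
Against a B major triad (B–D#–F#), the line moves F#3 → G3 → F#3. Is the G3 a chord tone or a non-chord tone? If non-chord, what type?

The harmony at that moment is B major triad (B, D#, F#); G3 is not a chord tone.
It is approached by step up from F#3 and left by step down to F#3.
Step away and step back to the same note — a neighbor tone (upper neighbor).

Non-chord tone — a neighbor tone.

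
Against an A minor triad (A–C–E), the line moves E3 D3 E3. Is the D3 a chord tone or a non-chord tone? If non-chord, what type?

Non-chord tone — a neighbor tone.

The harmony at that moment is A minor triad (A, C, E); D3 is not a chord tone.
It is approached by step down from E3 and left by step up to E3.
Step away and step back to the same note — a neighbor tone (lower neighbor).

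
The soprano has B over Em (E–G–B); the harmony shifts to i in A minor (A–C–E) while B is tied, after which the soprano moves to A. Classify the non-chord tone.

The harmony at that moment is A minor triad (A, C, E); B is not a chord tone.
It is held over (the same pitch as the preceding B) and left by step down to A.
Held over from the previous chord and resolving down by step — a suspension.

B is a suspension.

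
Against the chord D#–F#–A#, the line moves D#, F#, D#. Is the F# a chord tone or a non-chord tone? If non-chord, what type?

D# minor triad contains D#, F#, A#; F# is the third, so it is a chord tone.

Chord tone (the third of D# minor triad).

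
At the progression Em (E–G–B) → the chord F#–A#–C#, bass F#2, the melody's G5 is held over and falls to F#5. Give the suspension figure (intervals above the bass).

9–8 suspension.

At the second chord the bass is F#2. The suspended G5 lies a ninth above the bass; after resolving down by step to F#5, the interval above the bass becomes an octave.
Suspension figures are named by those two intervals: 9–8.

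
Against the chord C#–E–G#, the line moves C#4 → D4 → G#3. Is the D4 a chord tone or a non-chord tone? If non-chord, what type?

The harmony at that moment is C# minor triad (C#, E, G#); D4 is not a chord tone.
It is approached by step up from C#4 and left by leap down to G#3.
Step in, leap out — an escape tone.

Non-chord tone — an escape tone.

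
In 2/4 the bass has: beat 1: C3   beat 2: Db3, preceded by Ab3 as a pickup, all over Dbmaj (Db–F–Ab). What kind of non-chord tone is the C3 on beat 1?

The harmony at that moment is Db major triad (Db, F, Ab); C3 is not a chord tone.
It is approached by leap down from Ab3 and left by step up to Db3.
Leap in, step out, metrically accented — an appoggiatura.

Appoggiatura.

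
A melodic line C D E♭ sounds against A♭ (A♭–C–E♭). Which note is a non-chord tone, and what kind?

The harmony at that moment is A♭ major triad (A♭, C, E♭); D is not a chord tone.
It is approached by step up from C and left by step up to E♭.
Step in, step out in the same direction — a passing tone.

D is a passing tone.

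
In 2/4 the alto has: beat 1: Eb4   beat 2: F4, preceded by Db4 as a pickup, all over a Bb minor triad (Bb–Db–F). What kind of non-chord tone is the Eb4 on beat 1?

Passing tone.

The harmony at that moment is Bb minor triad (Bb, Db, F); Eb4 is not a chord tone.
It is approached by step up from Db4 and left by step up to F4.
Step in, step out in the same direction — a passing tone.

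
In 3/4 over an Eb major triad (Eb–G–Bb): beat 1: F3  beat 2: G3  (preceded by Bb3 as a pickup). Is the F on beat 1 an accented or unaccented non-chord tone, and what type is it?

The harmony at that moment is Eb major triad (Eb, G, Bb); F3 is not a chord tone.
It is approached by leap down from Bb3 and left by step up to G3.
Leap in, step out — an appoggiatura.
It falls on the downbeat, so it is accented.

Accented appoggiatura.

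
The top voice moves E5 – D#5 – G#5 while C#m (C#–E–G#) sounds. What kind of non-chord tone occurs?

The harmony at that moment is C# minor triad (C#, E, G#); D#5 is not a chord tone.
It is approached by step down from E5 and left by leap up to G#5.
Step in, leap out — an escape tone.

D#5 is an escape tone.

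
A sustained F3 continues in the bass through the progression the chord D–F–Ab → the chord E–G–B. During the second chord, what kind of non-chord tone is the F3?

Pedal tone (pedal point).

The harmony at that moment is E minor triad (E, G, B); F3 is not a chord tone.
It is held over (the same pitch as the preceding F3) and then sustained as the same pitch into the next harmony.
Sustained through a change of harmony — a pedal tone.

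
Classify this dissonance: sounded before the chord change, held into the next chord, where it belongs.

Anticipation.

Approach: ahead of the chord change (typically by step), so it is dissonant against the current harmony. Departure: none — the same pitch is restated or held and is a chord tone of the new harmony.
Dissonant first, consonant once the harmony catches up: the note simply arrives early — an anticipation. (The reverse timing, consonant first and dissonant after the change, would be a suspension or retardation.)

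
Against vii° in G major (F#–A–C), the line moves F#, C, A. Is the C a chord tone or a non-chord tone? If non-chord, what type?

F# diminished triad contains F#, A, C; C is the fifth, so it is a chord tone.

Chord tone (the fifth of F# diminished triad).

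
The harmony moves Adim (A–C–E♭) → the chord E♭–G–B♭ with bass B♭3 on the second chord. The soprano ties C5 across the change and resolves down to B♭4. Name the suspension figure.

At the second chord the bass is B♭3. The suspended C5 lies a ninth above the bass; after resolving down by step to B♭4, the interval above the bass becomes an octave.
Suspension figures are named by those two intervals: 9–8.

9–8 suspension.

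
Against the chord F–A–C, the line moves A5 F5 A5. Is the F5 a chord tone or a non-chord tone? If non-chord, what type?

F major triad contains F, A, C; F is the root, so it is a chord tone.

Chord tone (the root of F major triad).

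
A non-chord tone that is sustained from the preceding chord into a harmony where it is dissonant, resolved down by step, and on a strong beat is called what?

Suspension.

Approach: by preparation — the pitch is first a chord tone, then held (tied or repeated) while the harmony changes under it. Departure: down by step. Metric position: strong.
A prepared dissonance that resolves downward by step — a suspension. (The same figure resolving upward would be a retardation.)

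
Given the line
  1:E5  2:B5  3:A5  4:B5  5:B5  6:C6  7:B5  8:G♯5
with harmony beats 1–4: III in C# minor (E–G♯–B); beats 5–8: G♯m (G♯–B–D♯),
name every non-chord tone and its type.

A5 (beat 3) — neighbor tone; C6 (beat 6) — neighbor tone.

The harmony at that moment is E major triad (E, G♯, B); A5 is not a chord tone.
It is approached by step down from B5 and left by step up to B5.
Step away and step back to the same note — a neighbor tone (lower neighbor).
The harmony at that moment is G♯ minor triad (G♯, B, D♯); C6 is not a chord tone.
It is approached by step up from B5 and left by step down to B5.
Step away and step back to the same note — a neighbor tone (upper neighbor).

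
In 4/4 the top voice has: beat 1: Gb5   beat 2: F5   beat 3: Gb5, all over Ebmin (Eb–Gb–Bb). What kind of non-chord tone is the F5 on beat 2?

The harmony at that moment is Eb minor triad (Eb, Gb, Bb); F5 is not a chord tone.
It is approached by step down from Gb5 and left by step up to Gb5.
Step away and step back to the same note — a neighbor tone (lower neighbor).

Lower neighbor tone.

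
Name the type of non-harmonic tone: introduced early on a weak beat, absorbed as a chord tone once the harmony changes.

Approach: ahead of the chord change (typically by step), so it is dissonant against the current harmony. Departure: none — the same pitch is restated or held and is a chord tone of the new harmony.
Dissonant first, consonant once the harmony catches up: the note simply arrives early — an anticipation. (The reverse timing, consonant first and dissonant after the change, would be a suspension or retardation.)

Anticipation.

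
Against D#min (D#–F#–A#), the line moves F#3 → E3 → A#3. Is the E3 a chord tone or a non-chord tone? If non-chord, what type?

The harmony at that moment is D# minor triad (D#, F#, A#); E3 is not a chord tone.
It is approached by step down from F#3 and left by leap up to A#3.
Step in, leap out — an escape tone.

Non-chord tone — an escape tone.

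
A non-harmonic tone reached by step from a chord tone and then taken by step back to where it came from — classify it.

Approach: by step. Departure: by step in the opposite direction, back to the starting pitch.
Stepwise on both sides but reversing to return to the same chord tone — a neighbor tone. (Had it continued onward in the same direction it would be a passing tone instead.)

Neighbor tone.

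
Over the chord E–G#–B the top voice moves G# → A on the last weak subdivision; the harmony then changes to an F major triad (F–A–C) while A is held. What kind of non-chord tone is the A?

The harmony at that moment is E major triad (E, G#, B); A is not a chord tone.
It is approached by step up from G# and then sustained as the same pitch into the next harmony.
Arriving early and becoming a chord tone when the harmony changes — an anticipation.

A is an anticipation.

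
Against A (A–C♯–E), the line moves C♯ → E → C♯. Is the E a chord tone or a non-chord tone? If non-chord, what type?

Chord tone (the fifth of A major triad).

A major triad contains A, C♯, E; E is the fifth, so it is a chord tone.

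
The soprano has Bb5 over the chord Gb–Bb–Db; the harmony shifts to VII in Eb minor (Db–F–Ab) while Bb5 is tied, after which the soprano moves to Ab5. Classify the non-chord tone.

The harmony at that moment is Db major triad (Db, F, Ab); Bb5 is not a chord tone.
It is held over (the same pitch as the preceding Bb5) and left by step down to Ab5.
Held over from the previous chord and resolving down by step — a suspension.

Bb5 is a suspension.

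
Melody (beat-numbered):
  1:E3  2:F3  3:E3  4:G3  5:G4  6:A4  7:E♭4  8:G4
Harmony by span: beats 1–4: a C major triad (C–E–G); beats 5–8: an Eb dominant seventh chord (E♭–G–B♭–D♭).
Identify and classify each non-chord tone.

F3 (beat 2) — neighbor tone; A4 (beat 6) — escape tone.

The harmony at that moment is C major triad (C, E, G); F3 is not a chord tone.
It is approached by step up from E3 and left by step down to E3.
Step away and step back to the same note — a neighbor tone (upper neighbor).
The harmony at that moment is E♭ dominant seventh chord (E♭, G, B♭, D♭); A4 is not a chord tone.
It is approached by step up from G4 and left by leap down to E♭4.
Step in, leap out — an escape tone.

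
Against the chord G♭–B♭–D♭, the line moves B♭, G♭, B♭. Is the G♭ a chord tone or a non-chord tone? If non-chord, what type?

Gb major triad contains G♭, B♭, D♭; G♭ is the root, so it is a chord tone.

Chord tone (the root of Gb major triad).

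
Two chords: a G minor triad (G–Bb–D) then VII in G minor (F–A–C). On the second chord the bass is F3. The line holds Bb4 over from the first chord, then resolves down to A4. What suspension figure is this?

4–3 suspension.

At the second chord the bass is F3. The suspended Bb4 lies a fourth above the bass; after resolving down by step to A4, the interval above the bass becomes a third.
Suspension figures are named by those two intervals: 4–3.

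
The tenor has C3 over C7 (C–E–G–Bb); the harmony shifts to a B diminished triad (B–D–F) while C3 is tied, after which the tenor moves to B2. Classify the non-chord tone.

The harmony at that moment is B diminished triad (B, D, F); C3 is not a chord tone.
It is held over (the same pitch as the preceding C3) and left by step down to B2.
Held over from the previous chord and resolving down by step — a suspension.

C3 is a suspension.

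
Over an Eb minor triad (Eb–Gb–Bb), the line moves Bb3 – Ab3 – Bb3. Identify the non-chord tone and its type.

The harmony at that moment is Eb minor triad (Eb, Gb, Bb); Ab3 is not a chord tone.
It is approached by step down from Bb3 and left by step up to Bb3.
Step away and step back to the same note — a neighbor tone (lower neighbor).

Ab3 is a neighbor tone.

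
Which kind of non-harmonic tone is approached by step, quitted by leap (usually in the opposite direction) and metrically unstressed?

Approach: by step. Departure: by leap. Metric position: weak.
Step in, leap out, from a weak position — an escape tone (échappée). (It is the mirror image of the appoggiatura, which leaps in and steps out on a strong beat.)

Escape tone.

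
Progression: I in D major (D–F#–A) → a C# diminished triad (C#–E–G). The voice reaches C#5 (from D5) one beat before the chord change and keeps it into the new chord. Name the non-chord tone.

C#5 is an anticipation.

The harmony at that moment is D major triad (D, F#, A); C#5 is not a chord tone.
It is approached by step down from D5 and then sustained as the same pitch into the next harmony.
Arriving early and becoming a chord tone when the harmony changes — an anticipation.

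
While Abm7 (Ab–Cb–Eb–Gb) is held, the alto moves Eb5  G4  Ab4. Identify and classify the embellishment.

G4 is an appoggiatura.

The harmony at that moment is Ab minor seventh chord (Ab, Cb, Eb, Gb); G4 is not a chord tone.
It is approached by leap down from Eb5 and left by step up to Ab4.
Leap in, step out — an appoggiatura.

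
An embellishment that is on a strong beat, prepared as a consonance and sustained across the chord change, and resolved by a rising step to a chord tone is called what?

Approach: by preparation — the pitch is first a chord tone, then held (tied or repeated) while the harmony changes under it. Departure: up by step. Metric position: strong.
A prepared dissonance that resolves upward by step — a retardation. (The same figure resolving downward would be a suspension.)

Retardation.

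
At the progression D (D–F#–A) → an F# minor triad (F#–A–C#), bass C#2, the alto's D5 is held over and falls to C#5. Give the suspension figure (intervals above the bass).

At the second chord the bass is C#2. The suspended D5 lies a ninth above the bass; after resolving down by step to C#5, the interval above the bass becomes an octave.
Suspension figures are named by those two intervals: 9–8.

9–8 suspension.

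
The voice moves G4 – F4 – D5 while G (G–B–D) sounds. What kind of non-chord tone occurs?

F4 is an escape tone.

The harmony at that moment is G major triad (G, B, D); F4 is not a chord tone.
It is approached by step down from G4 and left by leap up to D5.
Step in, leap out — an escape tone.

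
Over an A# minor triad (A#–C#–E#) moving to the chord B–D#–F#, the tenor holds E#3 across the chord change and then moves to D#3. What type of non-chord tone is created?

E#3 is a suspension.

The harmony at that moment is B major triad (B, D#, F#); E#3 is not a chord tone.
It is held over (the same pitch as the preceding E#3) and left by step down to D#3.
Held over from the previous chord and resolving down by step — a suspension.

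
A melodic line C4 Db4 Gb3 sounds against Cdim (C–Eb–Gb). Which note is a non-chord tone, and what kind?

The harmony at that moment is C diminished triad (C, Eb, Gb); Db4 is not a chord tone.
It is approached by step up from C4 and left by leap down to Gb3.
Step in, leap out — an escape tone.

Db4 is an escape tone.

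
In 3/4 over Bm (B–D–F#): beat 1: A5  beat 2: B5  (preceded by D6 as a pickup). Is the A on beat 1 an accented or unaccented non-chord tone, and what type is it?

Accented appoggiatura.

The harmony at that moment is B minor triad (B, D, F#); A5 is not a chord tone.
It is approached by leap down from D6 and left by step up to B5.
Leap in, step out — an appoggiatura.
It falls on the downbeat, so it is accented.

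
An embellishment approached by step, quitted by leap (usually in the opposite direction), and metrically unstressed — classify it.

Escape tone.

Approach: by step. Departure: by leap. Metric position: weak.
Step in, leap out, from a weak position — an escape tone (échappée). (It is the mirror image of the appoggiatura, which leaps in and steps out on a strong beat.)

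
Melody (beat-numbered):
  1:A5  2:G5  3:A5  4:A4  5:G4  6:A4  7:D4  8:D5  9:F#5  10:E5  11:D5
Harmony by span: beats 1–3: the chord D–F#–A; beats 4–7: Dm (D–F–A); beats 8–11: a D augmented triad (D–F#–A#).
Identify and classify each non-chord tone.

The harmony at that moment is D major triad (D, F#, A); G5 is not a chord tone.
It is approached by step down from A5 and left by step up to A5.
Step away and step back to the same note — a neighbor tone (lower neighbor).
The harmony at that moment is D minor triad (D, F, A); G4 is not a chord tone.
It is approached by step down from A4 and left by step up to A4.
Step away and step back to the same note — a neighbor tone (lower neighbor).
The harmony at that moment is D augmented triad (D, F#, A#); E5 is not a chord tone.
It is approached by step down from F#5 and left by step down to D5.
Step in, step out in the same direction — a passing tone.

G5 (beat 2) — neighbor tone; G4 (beat 5) — neighbor tone; E5 (beat 10) — passing tone.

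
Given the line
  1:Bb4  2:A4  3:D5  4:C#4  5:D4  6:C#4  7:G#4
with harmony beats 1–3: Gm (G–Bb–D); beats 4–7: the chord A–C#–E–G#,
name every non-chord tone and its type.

A4 (beat 2) — escape tone; D4 (beat 5) — neighbor tone.

The harmony at that moment is G minor triad (G, Bb, D); A4 is not a chord tone.
It is approached by step down from Bb4 and left by leap up to D5.
Step in, leap out — an escape tone.
The harmony at that moment is A major seventh chord (A, C#, E, G#); D4 is not a chord tone.
It is approached by step up from C#4 and left by step down to C#4.
Step away and step back to the same note — a neighbor tone (upper neighbor).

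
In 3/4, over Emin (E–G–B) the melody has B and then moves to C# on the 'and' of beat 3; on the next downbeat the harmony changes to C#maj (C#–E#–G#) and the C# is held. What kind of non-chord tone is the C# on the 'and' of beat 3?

The harmony at that moment is E minor triad (E, G, B); C# is not a chord tone.
It is approached by step up from B and then sustained as the same pitch into the next harmony.
Arriving early and becoming a chord tone when the harmony changes — an anticipation.

Anticipation.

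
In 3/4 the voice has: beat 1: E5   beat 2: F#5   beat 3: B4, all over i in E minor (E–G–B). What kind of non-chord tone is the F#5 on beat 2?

Escape tone.

The harmony at that moment is E minor triad (E, G, B); F#5 is not a chord tone.
It is approached by step up from E5 and left by leap down to B4.
Step in, leap out, on a weak beat — an escape tone.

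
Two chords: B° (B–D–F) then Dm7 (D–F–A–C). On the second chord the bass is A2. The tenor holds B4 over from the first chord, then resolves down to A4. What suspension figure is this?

9–8 suspension.

At the second chord the bass is A2. The suspended B4 lies a ninth above the bass; after resolving down by step to A4, the interval above the bass becomes an octave.
Suspension figures are named by those two intervals: 9–8.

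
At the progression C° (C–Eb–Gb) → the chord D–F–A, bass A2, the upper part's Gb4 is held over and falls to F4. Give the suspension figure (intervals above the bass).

At the second chord the bass is A2. The suspended Gb4 lies a seventh above the bass; after resolving down by step to F4, the interval above the bass becomes a sixth.
Suspension figures are named by those two intervals: 7–6.

7–6 suspension.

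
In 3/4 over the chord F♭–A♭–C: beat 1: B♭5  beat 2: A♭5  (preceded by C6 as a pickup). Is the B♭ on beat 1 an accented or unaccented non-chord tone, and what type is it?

The harmony at that moment is F♭ augmented triad (F♭, A♭, C); B♭5 is not a chord tone.
It is approached by step down from C6 and left by step down to A♭5.
Step in, step out in the same direction — a passing tone.
It falls on the downbeat, so it is accented.

Accented passing tone.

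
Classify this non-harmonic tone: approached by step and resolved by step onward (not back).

Approach: by step. Departure: by step, continuing in the same direction.
Stepwise on both sides with no change of direction means the note fills in the space between two different chord tones — a passing tone. (Had it turned back to its starting note it would be a neighbor tone instead.)

Passing tone.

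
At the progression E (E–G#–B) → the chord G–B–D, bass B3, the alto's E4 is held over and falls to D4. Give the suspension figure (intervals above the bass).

At the second chord the bass is B3. The suspended E4 lies a fourth above the bass; after resolving down by step to D4, the interval above the bass becomes a third.
Suspension figures are named by those two intervals: 4–3.

4–3 suspension.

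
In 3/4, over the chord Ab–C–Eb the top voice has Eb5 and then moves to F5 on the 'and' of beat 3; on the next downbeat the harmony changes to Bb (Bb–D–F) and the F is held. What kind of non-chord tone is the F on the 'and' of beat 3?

The harmony at that moment is Ab major triad (Ab, C, Eb); F5 is not a chord tone.
It is approached by step up from Eb5 and then sustained as the same pitch into the next harmony.
Arriving early and becoming a chord tone when the harmony changes — an anticipation.

Anticipation.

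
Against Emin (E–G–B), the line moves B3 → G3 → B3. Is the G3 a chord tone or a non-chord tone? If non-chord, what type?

Chord tone (the third of E minor triad).

E minor triad contains E, G, B; G is the third, so it is a chord tone.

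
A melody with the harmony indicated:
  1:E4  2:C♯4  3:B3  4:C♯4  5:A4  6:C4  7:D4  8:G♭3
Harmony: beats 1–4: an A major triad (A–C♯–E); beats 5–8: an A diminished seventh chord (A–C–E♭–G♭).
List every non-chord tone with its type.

B3 (beat 3) — neighbor tone; D4 (beat 7) — escape tone.

The harmony at that moment is A major triad (A, C♯, E); B3 is not a chord tone.
It is approached by step down from C♯4 and left by step up to C♯4.
Step away and step back to the same note — a neighbor tone (lower neighbor).
The harmony at that moment is A diminished seventh chord (A, C, E♭, G♭); D4 is not a chord tone.
It is approached by step up from C4 and left by leap down to G♭3.
Step in, leap out — an escape tone.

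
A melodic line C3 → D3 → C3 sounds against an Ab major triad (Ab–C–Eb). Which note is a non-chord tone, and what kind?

D3 is a neighbor tone.

The harmony at that moment is Ab major triad (Ab, C, Eb); D3 is not a chord tone.
It is approached by step up from C3 and left by step down to C3.
Step away and step back to the same note — a neighbor tone (upper neighbor).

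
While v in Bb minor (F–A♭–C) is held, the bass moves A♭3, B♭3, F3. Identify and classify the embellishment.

B♭3 is an escape tone.

The harmony at that moment is F minor triad (F, A♭, C); B♭3 is not a chord tone.
It is approached by step up from A♭3 and left by leap down to F3.
Step in, leap out — an escape tone.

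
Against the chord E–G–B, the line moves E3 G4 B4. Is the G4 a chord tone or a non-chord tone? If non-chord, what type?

E minor triad contains E, G, B; G is the third, so it is a chord tone.

Chord tone (the third of E minor triad).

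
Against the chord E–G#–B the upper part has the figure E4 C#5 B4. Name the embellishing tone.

The harmony at that moment is E major triad (E, G#, B); C#5 is not a chord tone.
It is approached by leap up from E4 and left by step down to B4.
Leap in, step out — an appoggiatura.

C#5 is an appoggiatura.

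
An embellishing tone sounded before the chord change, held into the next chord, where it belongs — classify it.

Approach: ahead of the chord change (typically by step), so it is dissonant against the current harmony. Departure: none — the same pitch is restated or held and is a chord tone of the new harmony.
Dissonant first, consonant once the harmony catches up: the note simply arrives early — an anticipation. (The reverse timing, consonant first and dissonant after the change, would be a suspension or retardation.)

Anticipation.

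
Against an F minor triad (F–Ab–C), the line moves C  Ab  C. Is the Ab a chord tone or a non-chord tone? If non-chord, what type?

F minor triad contains F, Ab, C; Ab is the third, so it is a chord tone.

Chord tone (the third of F minor triad).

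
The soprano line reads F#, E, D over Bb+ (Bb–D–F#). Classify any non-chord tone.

The harmony at that moment is Bb augmented triad (Bb, D, F#); E is not a chord tone.
It is approached by step down from F# and left by step down to D.
Step in, step out in the same direction — a passing tone.

E is a passing tone.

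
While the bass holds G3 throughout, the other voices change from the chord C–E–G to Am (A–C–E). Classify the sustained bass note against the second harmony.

Pedal tone (pedal point).

The harmony at that moment is A minor triad (A, C, E); G3 is not a chord tone.
It is held over (the same pitch as the preceding G3) and then sustained as the same pitch into the next harmony.
Sustained through a change of harmony — a pedal tone.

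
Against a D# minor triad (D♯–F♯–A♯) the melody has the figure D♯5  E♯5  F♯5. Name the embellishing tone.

The harmony at that moment is D♯ minor triad (D♯, F♯, A♯); E♯5 is not a chord tone.
It is approached by step up from D♯5 and left by step up to F♯5.
Step in, step out in the same direction — a passing tone.

E♯5 is a passing tone.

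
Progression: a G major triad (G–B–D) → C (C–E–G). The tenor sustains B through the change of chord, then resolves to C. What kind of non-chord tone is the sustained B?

B is a retardation.

The harmony at that moment is C major triad (C, E, G); B is not a chord tone.
It is held over (the same pitch as the preceding B) and left by step up to C.
Held over from the previous chord and resolving up by step — a retardation.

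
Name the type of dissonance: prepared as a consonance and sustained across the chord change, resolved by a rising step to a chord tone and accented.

Retardation.

Approach: by preparation — the pitch is first a chord tone, then held (tied or repeated) while the harmony changes under it. Departure: up by step. Metric position: strong.
A prepared dissonance that resolves upward by step — a retardation. (The same figure resolving downward would be a suspension.)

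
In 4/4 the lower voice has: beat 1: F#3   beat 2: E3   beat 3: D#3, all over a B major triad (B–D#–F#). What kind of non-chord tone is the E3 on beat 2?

Passing tone.

The harmony at that moment is B major triad (B, D#, F#); E3 is not a chord tone.
It is approached by step down from F#3 and left by step down to D#3.
Step in, step out in the same direction — a passing tone.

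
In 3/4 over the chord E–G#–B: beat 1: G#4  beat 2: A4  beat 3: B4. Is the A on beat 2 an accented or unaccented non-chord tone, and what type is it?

Unaccented passing tone.

The harmony at that moment is E major triad (E, G#, B); A4 is not a chord tone.
It is approached by step up from G#4 and left by step up to B4.
Step in, step out in the same direction — a passing tone.
It falls on a weak beat, so it is unaccented.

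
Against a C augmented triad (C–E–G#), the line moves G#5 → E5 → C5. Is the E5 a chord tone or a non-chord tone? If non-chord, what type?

C augmented triad contains C, E, G#; E is the third, so it is a chord tone.

Chord tone (the third of C augmented triad).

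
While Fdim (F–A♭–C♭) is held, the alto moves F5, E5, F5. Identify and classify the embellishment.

The harmony at that moment is F diminished triad (F, A♭, C♭); E5 is not a chord tone.
It is approached by step down from F5 and left by step up to F5.
Step away and step back to the same note — a neighbor tone (lower neighbor).

E5 is a neighbor tone.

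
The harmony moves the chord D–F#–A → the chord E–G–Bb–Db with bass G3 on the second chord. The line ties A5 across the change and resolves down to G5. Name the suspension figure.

At the second chord the bass is G3. The suspended A5 lies a ninth above the bass; after resolving down by step to G5, the interval above the bass becomes an octave.
Suspension figures are named by those two intervals: 9–8.

9–8 suspension.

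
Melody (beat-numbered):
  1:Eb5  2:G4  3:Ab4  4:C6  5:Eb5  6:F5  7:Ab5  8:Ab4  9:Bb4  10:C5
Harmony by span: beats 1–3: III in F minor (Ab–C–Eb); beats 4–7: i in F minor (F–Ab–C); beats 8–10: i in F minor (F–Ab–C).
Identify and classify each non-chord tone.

The harmony at that moment is Ab major triad (Ab, C, Eb); G4 is not a chord tone.
It is approached by leap down from Eb5 and left by step up to Ab4.
Leap in, step out — an appoggiatura.
The harmony at that moment is F minor triad (F, Ab, C); Eb5 is not a chord tone.
It is approached by leap down from C6 and left by step up to F5.
Leap in, step out — an appoggiatura.
The harmony at that moment is F minor triad (F, Ab, C); Bb4 is not a chord tone.
It is approached by step up from Ab4 and left by step up to C5.
Step in, step out in the same direction — a passing tone.

G4 (beat 2) — appoggiatura; Eb5 (beat 5) — appoggiatura; Bb4 (beat 9) — passing tone.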